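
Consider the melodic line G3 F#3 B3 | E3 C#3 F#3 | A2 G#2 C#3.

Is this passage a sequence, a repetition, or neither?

neither

Note 1 of cell 2 is E3; if this were a sequence it would be D3. No unit length gives a consistent transposition pattern.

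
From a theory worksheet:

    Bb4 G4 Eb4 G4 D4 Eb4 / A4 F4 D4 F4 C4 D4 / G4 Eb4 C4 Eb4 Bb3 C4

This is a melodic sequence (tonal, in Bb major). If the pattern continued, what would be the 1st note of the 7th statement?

Grouping in 6s, the 1st note of each cell is Bb4, A4, G4.
Each moves down a 2nd. Continuing: F4 → Eb4 → D4 → C4.

C4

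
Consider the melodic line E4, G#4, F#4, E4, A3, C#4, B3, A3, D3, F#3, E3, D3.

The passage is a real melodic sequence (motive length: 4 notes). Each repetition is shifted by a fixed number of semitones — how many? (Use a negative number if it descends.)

-7

With a 4-note motive the entries are E4, A3, D3, each down a 5th from the previous.
Counting half-steps from E4 to A3: -7.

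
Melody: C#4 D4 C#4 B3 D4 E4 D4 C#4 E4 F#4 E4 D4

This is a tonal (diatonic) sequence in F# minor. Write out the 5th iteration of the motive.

The 4-note cells begin on C#4, D4, E4 — each up a 2nd from the last.
Continuing the starts: F#4 → G#4.
From G#4 the diatonic shape gives G#4 A4 G#4 F#4.

G#4 A4 G#4 F#4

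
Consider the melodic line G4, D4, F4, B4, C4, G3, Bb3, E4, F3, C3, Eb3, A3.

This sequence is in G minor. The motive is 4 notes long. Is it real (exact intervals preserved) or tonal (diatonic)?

real

Each cell has the same semitone pattern (-5, 3, 6) — intervals are preserved exactly.
And B4 lies outside G minor, so the sequence is real rather than tonal.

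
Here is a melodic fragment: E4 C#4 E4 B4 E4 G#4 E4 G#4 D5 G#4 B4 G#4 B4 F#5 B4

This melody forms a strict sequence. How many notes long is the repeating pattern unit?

5

15 notes total. Splitting into 3 groups of 5:
E4 C#4 E4 B4 E4 | G#4 E4 G#4 D5 G#4 | B4 G#4 B4 F#5 B4
Every group is a transposition up a 3rd of the one before; no shorter unit works.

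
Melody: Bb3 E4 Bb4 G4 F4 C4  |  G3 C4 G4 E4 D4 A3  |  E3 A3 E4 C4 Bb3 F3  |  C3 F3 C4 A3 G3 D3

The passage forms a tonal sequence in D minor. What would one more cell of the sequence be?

Taking 6-note groups, the heads are Bb3, G3, E3, C3: the pattern moves down a 3rd.
From A2 the diatonic shape gives A2 D3 A3 F3 E3 Bb2.

A2 D3 A3 F3 E3 Bb2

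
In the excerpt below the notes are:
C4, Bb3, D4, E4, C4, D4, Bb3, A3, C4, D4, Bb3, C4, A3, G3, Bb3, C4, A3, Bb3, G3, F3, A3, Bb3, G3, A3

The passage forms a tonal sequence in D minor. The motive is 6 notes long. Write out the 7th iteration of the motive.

D3 C3 E3 F3 D3 E3

The 6-note cells begin on C4, Bb3, A3, G3 — each down a 2nd from the last.
Continuing the starts: F3 → E3 → D3.
So cell 7 is D3 C3 E3 F3 D3 E3.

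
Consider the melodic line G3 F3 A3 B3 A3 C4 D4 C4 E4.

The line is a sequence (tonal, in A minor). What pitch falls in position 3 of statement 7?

With 3-note cells, note 3 of each statement runs A3, C4, E4.
Carrying that up a 3rd forward: G4 → B4 → D5 → F5.

F5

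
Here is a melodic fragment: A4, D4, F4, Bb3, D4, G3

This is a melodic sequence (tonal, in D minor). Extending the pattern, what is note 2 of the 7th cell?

F2

With 2-note cells, note 2 of each statement runs D4, Bb3, G3.
Extending down a 3rd: E3 → C3 → A2 → F2.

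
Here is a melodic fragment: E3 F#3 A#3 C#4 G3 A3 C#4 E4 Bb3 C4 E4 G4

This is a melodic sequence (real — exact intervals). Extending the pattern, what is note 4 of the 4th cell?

Bb4

With 4-note cells, note 4 of each statement runs C#4, E4, G4.
Each moves up a 3rd; the next is Bb4.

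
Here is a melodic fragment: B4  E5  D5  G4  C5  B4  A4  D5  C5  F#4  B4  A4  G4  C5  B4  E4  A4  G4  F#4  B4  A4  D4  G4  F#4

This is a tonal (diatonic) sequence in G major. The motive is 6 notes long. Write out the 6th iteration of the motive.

Taking 6-note groups, the heads are B4, A4, G4, F#4: the pattern moves down a 2nd.
Carrying on: E4 → D4.
So cell 6 is D4 G4 F#4 B3 E4 D4.

D4 G4 F#4 B3 E4 D4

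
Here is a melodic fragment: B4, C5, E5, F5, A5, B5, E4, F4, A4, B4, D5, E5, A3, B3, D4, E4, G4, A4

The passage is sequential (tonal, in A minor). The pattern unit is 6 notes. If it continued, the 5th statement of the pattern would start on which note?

G2

The 6-note cells begin on B4, E4, A3 — each down a 5th from the last.
Extending the heads down a 5th: D3 → G2.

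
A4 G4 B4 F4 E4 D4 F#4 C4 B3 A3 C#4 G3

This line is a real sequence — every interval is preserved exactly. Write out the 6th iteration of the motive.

G#2 F#2 A#2 E2

Unit = 4 notes; the statements start on A4, E4, B3, moving down a 4th each time.
Continuing the starts: F#3 → C#3 → G#2.
From G#2 the exact shape gives G#2 F#2 A#2 E2.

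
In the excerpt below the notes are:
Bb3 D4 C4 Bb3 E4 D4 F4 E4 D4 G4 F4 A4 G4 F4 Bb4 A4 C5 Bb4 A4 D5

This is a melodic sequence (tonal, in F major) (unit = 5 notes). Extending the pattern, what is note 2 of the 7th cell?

The unit is 5 notes. Position-2 pitches of the 4 shown cells: D4, F4, A4, C5.
Extending up a 3rd: E5 → G5 → Bb5.

Bb5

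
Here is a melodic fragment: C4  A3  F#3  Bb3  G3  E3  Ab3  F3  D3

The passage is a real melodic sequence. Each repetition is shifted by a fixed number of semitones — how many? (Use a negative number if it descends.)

Unit = 3 notes; the statements start on C4, Bb3, Ab3, moving down a 2nd each time.
C4→Bb3 is 58 − 60 = -2 semitones.

-2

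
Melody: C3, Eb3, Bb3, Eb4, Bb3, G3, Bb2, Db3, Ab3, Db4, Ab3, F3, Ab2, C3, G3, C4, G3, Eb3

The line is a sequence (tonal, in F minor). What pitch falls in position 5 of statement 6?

The unit is 6 notes. Position-5 pitches of the 3 shown cells: Bb3, Ab3, G3.
Extending down a 2nd: F3 → Eb3 → Db3.

Db3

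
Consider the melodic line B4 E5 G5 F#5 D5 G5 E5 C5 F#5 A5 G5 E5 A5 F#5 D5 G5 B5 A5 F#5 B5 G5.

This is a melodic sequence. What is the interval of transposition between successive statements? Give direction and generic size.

Taking 7-note groups, the heads are B4, C5, D5: the pattern moves up a 2nd.
B4 to C5 is up a 2nd.

up a 2nd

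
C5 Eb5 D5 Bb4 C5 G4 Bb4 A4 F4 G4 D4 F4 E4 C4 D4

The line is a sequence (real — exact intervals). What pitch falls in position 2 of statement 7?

A2

Grouping in 5s, the 2nd note of each cell is Eb5, Bb4, F4.
Carrying that down a 4th forward: C4 → G3 → D3 → A2.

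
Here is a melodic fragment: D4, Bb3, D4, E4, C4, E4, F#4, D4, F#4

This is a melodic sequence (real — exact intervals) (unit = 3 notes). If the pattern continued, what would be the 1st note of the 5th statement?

A#4

Grouping in 3s, the 1st note of each cell is D4, E4, F#4.
Carrying that up a 2nd forward: G#4 → A#4.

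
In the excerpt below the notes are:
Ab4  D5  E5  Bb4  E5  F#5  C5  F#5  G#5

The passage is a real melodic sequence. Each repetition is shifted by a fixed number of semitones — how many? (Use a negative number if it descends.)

2

The 3-note cells begin on Ab4, Bb4, C5 — each up a 2nd from the last.
Counting half-steps from Ab4 to Bb4: 2.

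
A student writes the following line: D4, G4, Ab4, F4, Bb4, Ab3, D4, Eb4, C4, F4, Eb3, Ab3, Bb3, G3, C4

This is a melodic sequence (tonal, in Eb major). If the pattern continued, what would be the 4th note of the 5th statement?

With 5-note cells, note 4 of each statement runs F4, C4, G3.
Each moves down a 4th. Continuing: D3 → Ab2.

Ab2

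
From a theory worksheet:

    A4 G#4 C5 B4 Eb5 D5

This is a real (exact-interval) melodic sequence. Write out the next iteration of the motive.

Gb5 F5

With a 2-note motive the entries are A4, C5, Eb5, each up a 3rd from the previous.
From Gb5 the exact shape gives Gb5 F5.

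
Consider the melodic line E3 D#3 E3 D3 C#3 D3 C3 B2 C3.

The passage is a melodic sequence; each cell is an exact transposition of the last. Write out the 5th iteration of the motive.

The 3-note cells begin on E3, D3, C3 — each down a 2nd from the last.
Extending down a 2nd: Bb2 → Ab2.
So cell 5 is Ab2 G2 Ab2.

Ab2 G2 Ab2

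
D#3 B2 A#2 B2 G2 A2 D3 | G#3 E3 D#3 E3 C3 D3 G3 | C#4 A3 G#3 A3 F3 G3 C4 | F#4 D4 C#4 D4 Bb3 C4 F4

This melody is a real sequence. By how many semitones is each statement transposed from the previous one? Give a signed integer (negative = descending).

Taking 7-note groups, the heads are D#3, G#3, C#4, F#4: the pattern moves up a 4th.
D#3→G#3 is 56 − 51 = 5 semitones.

5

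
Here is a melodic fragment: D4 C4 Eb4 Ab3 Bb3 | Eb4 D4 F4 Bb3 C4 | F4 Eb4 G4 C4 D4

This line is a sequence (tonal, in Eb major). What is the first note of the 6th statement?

Bb4

Unit = 5 notes; the statements start on D4, Eb4, F4, moving up a 2nd each time.
Continuing: G4 → Ab4 → Bb4. Statement 6 starts on Bb4.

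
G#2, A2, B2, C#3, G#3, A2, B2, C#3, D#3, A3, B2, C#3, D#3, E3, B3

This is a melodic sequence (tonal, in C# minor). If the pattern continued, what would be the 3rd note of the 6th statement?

G#3

The unit is 5 notes. Position-3 pitches of the 3 shown cells: B2, C#3, D#3.
Carrying that up a 2nd forward: E3 → F#3 → G#3.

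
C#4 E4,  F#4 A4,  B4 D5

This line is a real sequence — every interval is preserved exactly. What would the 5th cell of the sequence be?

Taking 2-note groups, the heads are C#4, F#4, B4: the pattern moves up a 4th.
Carrying on: E5 → A5.
From A5 the exact shape gives A5 C6.

A5 C6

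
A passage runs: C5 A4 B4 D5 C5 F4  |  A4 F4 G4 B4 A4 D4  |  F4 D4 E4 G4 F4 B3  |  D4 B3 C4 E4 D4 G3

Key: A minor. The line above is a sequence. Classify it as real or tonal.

Every note is diatonic to A minor.
Cell 1 has -3 semitones from note 1 to 2, but cell 2 has -4 — the interval quality changes while the contour stays the same, which is the hallmark of a tonal sequence.

tonal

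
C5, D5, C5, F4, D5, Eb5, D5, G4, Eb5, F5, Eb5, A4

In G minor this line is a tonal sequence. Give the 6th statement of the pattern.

A5 Bb5 A5 D5

Unit = 4 notes; the statements start on C5, D5, Eb5, moving up a 2nd each time.
Carrying on: F5 → G5 → A5.
From A5 the diatonic shape gives A5 Bb5 A5 D5.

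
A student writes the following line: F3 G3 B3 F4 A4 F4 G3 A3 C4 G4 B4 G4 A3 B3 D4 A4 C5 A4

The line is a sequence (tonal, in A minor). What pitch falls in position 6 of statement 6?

D5

The unit is 6 notes. Position-6 pitches of the 3 shown cells: F4, G4, A4.
Extending up a 2nd: B4 → C5 → D5.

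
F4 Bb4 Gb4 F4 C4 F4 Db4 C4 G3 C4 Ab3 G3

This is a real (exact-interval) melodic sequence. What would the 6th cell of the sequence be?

With a 4-note motive the entries are F4, C4, G3, each down a 4th from the previous.
Continuing the starts: D3 → A2 → E2.
Statement 6 starts on E2 and keeps the same exact contour: E2 A2 F2 E2.

E2 A2 F2 E2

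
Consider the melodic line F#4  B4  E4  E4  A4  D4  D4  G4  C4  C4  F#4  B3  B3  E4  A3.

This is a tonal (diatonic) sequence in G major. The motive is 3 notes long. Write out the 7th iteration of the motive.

G3 C4 F#3

Unit = 3 notes; the statements start on F#4, E4, D4, C4, B3, moving down a 2nd each time.
Carrying on: A3 → G3.
Statement 7 starts on G3 and keeps the same diatonic contour: G3 C4 F#3.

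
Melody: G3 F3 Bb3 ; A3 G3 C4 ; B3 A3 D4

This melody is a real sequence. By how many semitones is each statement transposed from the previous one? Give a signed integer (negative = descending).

With a 3-note motive the entries are G3, A3, B3, each up a 2nd from the previous.
G3→A3 is 57 − 55 = 2 semitones.

2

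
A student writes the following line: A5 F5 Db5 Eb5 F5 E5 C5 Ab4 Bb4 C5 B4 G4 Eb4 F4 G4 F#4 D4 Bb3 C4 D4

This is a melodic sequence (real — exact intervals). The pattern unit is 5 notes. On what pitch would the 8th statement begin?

A#2

Taking 5-note groups, the heads are A5, E5, B4, F#4: the pattern moves down a 4th.
Extending the heads down a 4th: C#4 → G#3 → D#3 → A#2.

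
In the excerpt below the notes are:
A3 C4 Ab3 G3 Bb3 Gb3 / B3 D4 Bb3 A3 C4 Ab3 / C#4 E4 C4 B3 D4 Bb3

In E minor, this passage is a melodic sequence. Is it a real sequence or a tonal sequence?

real

Each cell has the same semitone pattern (3, -4, -1, 3, -4) — intervals are preserved exactly.
And Ab3 lies outside E minor, so the sequence is real rather than tonal.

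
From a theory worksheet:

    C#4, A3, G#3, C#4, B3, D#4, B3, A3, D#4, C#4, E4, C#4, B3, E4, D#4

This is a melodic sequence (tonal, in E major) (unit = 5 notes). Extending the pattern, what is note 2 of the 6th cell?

F#4

With 5-note cells, note 2 of each statement runs A3, B3, C#4.
Extending up a 2nd: D#4 → E4 → F#4.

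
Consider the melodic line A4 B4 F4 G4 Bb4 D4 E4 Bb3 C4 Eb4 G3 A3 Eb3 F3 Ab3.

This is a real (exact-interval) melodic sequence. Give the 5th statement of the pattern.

F2 G2 Db2 Eb2 Gb2

The 5-note cells begin on A4, D4, G3 — each down a 5th from the last.
Continuing the starts: C3 → F2.
From F2 the exact shape gives F2 G2 Db2 Eb2 Gb2.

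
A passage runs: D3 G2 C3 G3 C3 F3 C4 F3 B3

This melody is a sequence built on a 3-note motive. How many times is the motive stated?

9 notes in groups of 3 gives 9/3 = 3 statements.
Starts: D3, G3, C4 — each up a 4th.

3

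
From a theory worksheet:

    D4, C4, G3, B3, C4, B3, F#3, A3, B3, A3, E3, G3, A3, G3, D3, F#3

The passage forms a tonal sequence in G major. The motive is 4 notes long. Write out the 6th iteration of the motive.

Taking 4-note groups, the heads are D4, C4, B3, A3: the pattern moves down a 2nd.
Continuing the starts: G3 → F#3.
From F#3 the diatonic shape gives F#3 E3 B2 D3.

F#3 E3 B2 D3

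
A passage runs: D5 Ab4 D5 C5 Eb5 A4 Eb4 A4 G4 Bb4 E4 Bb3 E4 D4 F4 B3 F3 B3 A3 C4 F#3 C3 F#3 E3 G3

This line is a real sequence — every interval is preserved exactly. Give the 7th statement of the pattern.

Unit = 5 notes; the statements start on D5, A4, E4, B3, F#3, moving down a 4th each time.
Extending down a 4th: C#3 → G#2.
From G#2 the exact shape gives G#2 D2 G#2 F#2 A2.

G#2 D2 G#2 F#2 A2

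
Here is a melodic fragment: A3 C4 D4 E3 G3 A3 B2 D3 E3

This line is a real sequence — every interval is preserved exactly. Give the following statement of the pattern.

F#2 A2 B2

Unit = 3 notes; the statements start on A3, E3, B2, moving down a 4th each time.
From F#2 the exact shape gives F#2 A2 B2.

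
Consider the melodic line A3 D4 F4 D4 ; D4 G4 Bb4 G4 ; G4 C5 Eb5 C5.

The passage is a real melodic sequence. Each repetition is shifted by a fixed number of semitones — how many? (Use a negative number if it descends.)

5

Taking 4-note groups, the heads are A3, D4, G4: the pattern moves up a 4th.
A3 to D4 spans +5 semitones.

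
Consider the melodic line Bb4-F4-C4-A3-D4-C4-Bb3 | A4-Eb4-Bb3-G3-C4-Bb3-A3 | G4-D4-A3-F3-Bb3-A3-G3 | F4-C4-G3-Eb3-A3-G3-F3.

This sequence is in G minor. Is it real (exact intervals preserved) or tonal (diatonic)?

Every note is diatonic to G minor.
Cell 1 has -5 semitones from note 1 to 2, but cell 2 has -6 — the interval quality changes while the contour stays the same, which is the hallmark of a tonal sequence.

tonal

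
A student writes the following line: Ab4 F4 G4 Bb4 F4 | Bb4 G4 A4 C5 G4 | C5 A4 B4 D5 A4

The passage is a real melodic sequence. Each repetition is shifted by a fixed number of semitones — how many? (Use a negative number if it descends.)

Taking 5-note groups, the heads are Ab4, Bb4, C5: the pattern moves up a 2nd.
Ab4 to Bb4 spans +2 semitones.

2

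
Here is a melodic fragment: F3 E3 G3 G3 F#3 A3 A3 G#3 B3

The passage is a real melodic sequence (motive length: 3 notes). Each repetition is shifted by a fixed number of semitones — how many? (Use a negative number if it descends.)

2

Unit = 3 notes; the statements start on F3, G3, A3, moving up a 2nd each time.
Counting half-steps from F3 to G3: 2.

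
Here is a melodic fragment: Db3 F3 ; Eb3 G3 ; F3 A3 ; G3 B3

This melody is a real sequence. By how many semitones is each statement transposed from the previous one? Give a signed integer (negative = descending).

The 2-note cells begin on Db3, Eb3, F3, G3 — each up a 2nd from the last.
Counting half-steps from Db3 to Eb3: 2.

2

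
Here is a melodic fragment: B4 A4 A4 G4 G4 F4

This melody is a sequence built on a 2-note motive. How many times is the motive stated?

6 notes in groups of 2 gives 6/2 = 3 statements.
Starts: B4, A4, G4 — each down a 2nd.

3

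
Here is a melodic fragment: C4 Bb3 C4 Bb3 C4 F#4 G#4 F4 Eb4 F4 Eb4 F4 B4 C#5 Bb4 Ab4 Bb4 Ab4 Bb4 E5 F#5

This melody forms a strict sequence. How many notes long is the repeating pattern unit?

Try groups of 7 (3 cells in 21 notes):
C4 Bb3 C4 Bb3 C4 F#4 G#4 | F4 Eb4 F4 Eb4 F4 B4 C#5 | Bb4 Ab4 Bb4 Ab4 Bb4 E5 F#5
Each cell is the previous one up a 4th — so the unit is 7 notes.

7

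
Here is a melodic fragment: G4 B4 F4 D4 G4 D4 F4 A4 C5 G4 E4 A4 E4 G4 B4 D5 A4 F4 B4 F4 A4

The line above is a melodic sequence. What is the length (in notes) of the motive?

7

Try groups of 7 (3 cells in 21 notes):
G4 B4 F4 D4 G4 D4 F4 | A4 C5 G4 E4 A4 E4 G4 | B4 D5 A4 F4 B4 F4 A4
Every group is a transposition up a 2nd of the one before; no shorter unit works.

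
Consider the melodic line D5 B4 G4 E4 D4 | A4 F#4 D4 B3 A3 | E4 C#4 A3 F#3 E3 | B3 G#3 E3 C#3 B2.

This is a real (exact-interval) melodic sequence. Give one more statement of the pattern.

The 5-note cells begin on D5, A4, E4, B3 — each down a 4th from the last.
Statement 5 starts on F#3 and keeps the same exact contour: F#3 D#3 B2 G#2 F#2.

F#3 D#3 B2 G#2 F#2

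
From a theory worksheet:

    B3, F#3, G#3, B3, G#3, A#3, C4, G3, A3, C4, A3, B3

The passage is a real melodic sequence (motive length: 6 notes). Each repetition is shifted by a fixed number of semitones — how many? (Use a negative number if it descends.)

1

Unit = 6 notes; the statements start on B3, C4, moving up a 2nd each time.
Counting half-steps from B3 to C4: 1.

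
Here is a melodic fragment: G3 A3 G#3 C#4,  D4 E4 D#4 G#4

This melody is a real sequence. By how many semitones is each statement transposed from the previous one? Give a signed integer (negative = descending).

With a 4-note motive the entries are G3, D4, each up a 5th from the previous.
Counting half-steps from G3 to D4: 7.

7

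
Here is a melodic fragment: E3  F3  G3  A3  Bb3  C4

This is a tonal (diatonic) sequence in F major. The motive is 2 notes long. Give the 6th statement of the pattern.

A4 Bb4

Unit = 2 notes; the statements start on E3, G3, Bb3, moving up a 3rd each time.
Extending up a 3rd: D4 → F4 → A4.
So cell 6 is A4 Bb4.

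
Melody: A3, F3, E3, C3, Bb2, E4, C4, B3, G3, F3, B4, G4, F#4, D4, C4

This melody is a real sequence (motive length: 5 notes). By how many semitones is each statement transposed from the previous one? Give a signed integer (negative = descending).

7

Unit = 5 notes; the statements start on A3, E4, B4, moving up a 5th each time.
Counting half-steps from A3 to E4: 7.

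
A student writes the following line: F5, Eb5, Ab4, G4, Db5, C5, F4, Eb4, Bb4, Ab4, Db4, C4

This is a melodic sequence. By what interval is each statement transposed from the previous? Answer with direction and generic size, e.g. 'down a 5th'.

With a 4-note motive the entries are F5, Db5, Bb4, each down a 3rd from the previous.
From F5 to Db5: down a 3rd.

down a 3rd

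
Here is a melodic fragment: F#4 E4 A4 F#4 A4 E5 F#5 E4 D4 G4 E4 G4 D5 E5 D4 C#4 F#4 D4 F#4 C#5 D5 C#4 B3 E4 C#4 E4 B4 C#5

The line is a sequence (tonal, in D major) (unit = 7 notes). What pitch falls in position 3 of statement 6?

The unit is 7 notes. Position-3 pitches of the 4 shown cells: A4, G4, F#4, E4.
Carrying that down a 2nd forward: D4 → C#4.

C#4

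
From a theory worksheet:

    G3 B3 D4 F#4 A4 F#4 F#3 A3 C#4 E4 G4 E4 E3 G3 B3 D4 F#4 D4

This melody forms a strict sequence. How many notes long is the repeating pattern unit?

6

18 notes total. Splitting into 3 groups of 6:
G3 B3 D4 F#4 A4 F#4 | F#3 A3 C#4 E4 G4 E4 | E3 G3 B3 D4 F#4 D4
Every group is a transposition down a 2nd of the one before; no shorter unit works.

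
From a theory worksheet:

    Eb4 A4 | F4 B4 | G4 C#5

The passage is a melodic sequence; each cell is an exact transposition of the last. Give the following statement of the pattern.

A4 D#5

The 2-note cells begin on Eb4, F4, G4 — each up a 2nd from the last.
From A4 the exact shape gives A4 D#5.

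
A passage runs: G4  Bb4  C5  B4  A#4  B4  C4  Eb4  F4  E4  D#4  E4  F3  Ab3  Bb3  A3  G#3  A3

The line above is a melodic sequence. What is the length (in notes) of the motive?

6

18 notes total. Splitting into 3 groups of 6:
G4 Bb4 C5 B4 A#4 B4 | C4 Eb4 F4 E4 D#4 E4 | F3 Ab3 Bb3 A3 G#3 A3
That's a consistent down a 5th shift per cell, and no other grouping gives one.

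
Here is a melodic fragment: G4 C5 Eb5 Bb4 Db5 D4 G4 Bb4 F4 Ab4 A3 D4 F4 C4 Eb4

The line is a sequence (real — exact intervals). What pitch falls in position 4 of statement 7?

With 5-note cells, note 4 of each statement runs Bb4, F4, C4.
Carrying that down a 4th forward: G3 → D3 → A2 → E2.

E2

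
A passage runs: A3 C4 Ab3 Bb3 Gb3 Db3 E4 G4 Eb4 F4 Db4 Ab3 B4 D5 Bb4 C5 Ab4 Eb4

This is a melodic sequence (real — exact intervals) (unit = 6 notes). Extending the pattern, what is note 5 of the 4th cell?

The unit is 6 notes. Position-5 pitches of the 3 shown cells: Gb3, Db4, Ab4.
Each moves up a 5th; the next is Eb5.

Eb5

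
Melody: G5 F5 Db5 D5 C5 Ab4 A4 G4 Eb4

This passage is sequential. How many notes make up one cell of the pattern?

3

9 notes total. Splitting into 3 groups of 3:
G5 F5 Db5 | D5 C5 Ab4 | A4 G4 Eb4
That's a consistent down a 4th shift per cell, and no other grouping gives one.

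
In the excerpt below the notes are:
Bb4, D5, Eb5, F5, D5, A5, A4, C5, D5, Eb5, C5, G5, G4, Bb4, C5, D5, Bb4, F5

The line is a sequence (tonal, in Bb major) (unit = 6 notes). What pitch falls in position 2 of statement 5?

With 6-note cells, note 2 of each statement runs D5, C5, Bb4.
Carrying that down a 2nd forward: A4 → G4.

G4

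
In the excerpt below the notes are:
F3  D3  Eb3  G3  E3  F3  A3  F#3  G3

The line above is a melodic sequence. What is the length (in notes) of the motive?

9 notes total. Splitting into 3 groups of 3:
F3 D3 Eb3 | G3 E3 F3 | A3 F#3 G3
That's a consistent up a 2nd shift per cell, and no other grouping gives one.

3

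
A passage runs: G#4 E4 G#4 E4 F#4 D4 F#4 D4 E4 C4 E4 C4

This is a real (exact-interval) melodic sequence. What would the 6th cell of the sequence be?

Unit = 4 notes; the statements start on G#4, F#4, E4, moving down a 2nd each time.
Carrying on: D4 → C4 → Bb3.
So cell 6 is Bb3 Gb3 Bb3 Gb3.

Bb3 Gb3 Bb3 Gb3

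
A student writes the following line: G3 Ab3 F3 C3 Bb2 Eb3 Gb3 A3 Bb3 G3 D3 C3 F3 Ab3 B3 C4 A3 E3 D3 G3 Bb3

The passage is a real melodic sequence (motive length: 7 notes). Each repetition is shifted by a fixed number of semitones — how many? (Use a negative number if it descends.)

2

With a 7-note motive the entries are G3, A3, B3, each up a 2nd from the previous.
Counting half-steps from G3 to A3: 2.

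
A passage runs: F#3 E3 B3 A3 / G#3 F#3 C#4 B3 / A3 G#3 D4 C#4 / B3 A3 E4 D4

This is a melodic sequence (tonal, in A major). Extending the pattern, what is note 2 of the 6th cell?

With 4-note cells, note 2 of each statement runs E3, F#3, G#3, A3.
Carrying that up a 2nd forward: B3 → C#4.

C#4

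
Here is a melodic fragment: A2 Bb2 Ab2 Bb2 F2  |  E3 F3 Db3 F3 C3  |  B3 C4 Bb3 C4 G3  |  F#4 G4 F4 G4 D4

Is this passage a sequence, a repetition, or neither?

Note 3 of cell 2 is Db3; if this were a sequence it would be Eb3. No unit length gives a consistent transposition pattern.

neither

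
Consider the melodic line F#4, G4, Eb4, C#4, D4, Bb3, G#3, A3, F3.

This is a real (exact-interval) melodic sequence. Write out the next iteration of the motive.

D#3 E3 C3

Taking 3-note groups, the heads are F#4, C#4, G#3: the pattern moves down a 4th.
Statement 4 starts on D#3 and keeps the same exact contour: D#3 E3 C3.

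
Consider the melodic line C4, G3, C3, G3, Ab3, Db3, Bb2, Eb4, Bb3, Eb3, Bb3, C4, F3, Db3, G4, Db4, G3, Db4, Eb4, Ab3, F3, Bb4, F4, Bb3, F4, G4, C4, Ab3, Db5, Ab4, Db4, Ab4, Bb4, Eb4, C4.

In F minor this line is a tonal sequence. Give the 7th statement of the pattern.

Ab5 Eb5 Ab4 Eb5 F5 Bb4 G4

Taking 7-note groups, the heads are C4, Eb4, G4, Bb4, Db5: the pattern moves up a 3rd.
Extending up a 3rd: F5 → Ab5.
So cell 7 is Ab5 Eb5 Ab4 Eb5 F5 Bb4 G4.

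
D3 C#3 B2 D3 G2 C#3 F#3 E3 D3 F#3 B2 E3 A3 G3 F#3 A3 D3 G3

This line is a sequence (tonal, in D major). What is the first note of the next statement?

The 6-note cells begin on D3, F#3, A3 — each up a 3rd from the last.
The next head, up a 3rd from A3, is C#4.

C#4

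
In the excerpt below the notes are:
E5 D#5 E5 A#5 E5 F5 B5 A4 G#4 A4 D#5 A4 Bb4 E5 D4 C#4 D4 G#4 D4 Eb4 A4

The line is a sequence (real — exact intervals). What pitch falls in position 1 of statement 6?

F2

The unit is 7 notes. Position-1 pitches of the 3 shown cells: E5, A4, D4.
Extending down a 5th: G3 → C3 → F2.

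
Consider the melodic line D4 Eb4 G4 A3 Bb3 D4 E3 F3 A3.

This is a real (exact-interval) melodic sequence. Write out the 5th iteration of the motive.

With a 3-note motive the entries are D4, A3, E3, each down a 4th from the previous.
Extending down a 4th: B2 → F#2.
Statement 5 starts on F#2 and keeps the same exact contour: F#2 G2 B2.

F#2 G2 B2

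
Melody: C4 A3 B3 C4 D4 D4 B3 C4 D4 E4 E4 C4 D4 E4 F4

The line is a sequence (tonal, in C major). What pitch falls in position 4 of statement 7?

B4

Grouping in 5s, the 4th note of each cell is C4, D4, E4.
Extending up a 2nd: F4 → G4 → A4 → B4.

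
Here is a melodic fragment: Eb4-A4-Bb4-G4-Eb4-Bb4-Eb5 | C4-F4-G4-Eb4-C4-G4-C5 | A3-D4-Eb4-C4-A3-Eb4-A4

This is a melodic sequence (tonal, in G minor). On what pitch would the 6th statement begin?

With a 7-note motive the entries are Eb4, C4, A3, each down a 3rd from the previous.
Continuing: F3 → D3 → Bb2. Statement 6 starts on Bb2.

Bb2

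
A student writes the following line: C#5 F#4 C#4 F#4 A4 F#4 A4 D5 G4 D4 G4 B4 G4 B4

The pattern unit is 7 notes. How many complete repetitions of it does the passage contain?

14 notes in groups of 7 gives 14/7 = 2 statements.
Starts: C#5, D5 — each up a 2nd.

2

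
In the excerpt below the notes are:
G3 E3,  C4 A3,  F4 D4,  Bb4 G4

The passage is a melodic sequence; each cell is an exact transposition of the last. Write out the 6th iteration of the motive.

With a 2-note motive the entries are G3, C4, F4, Bb4, each up a 4th from the previous.
Extending up a 4th: Eb5 → Ab5.
From Ab5 the exact shape gives Ab5 F5.

Ab5 F5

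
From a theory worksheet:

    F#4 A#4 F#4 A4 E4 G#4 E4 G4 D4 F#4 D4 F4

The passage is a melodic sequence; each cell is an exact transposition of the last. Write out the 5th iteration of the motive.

Bb3 D4 Bb3 Db4

Taking 4-note groups, the heads are F#4, E4, D4: the pattern moves down a 2nd.
Carrying on: C4 → Bb3.
So cell 5 is Bb3 D4 Bb3 Db4.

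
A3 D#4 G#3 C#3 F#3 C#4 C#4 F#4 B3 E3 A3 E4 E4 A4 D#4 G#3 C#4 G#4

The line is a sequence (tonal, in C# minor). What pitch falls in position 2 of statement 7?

The unit is 6 notes. Position-2 pitches of the 3 shown cells: D#4, F#4, A4.
Carrying that up a 3rd forward: C#5 → E5 → G#5 → B5.

B5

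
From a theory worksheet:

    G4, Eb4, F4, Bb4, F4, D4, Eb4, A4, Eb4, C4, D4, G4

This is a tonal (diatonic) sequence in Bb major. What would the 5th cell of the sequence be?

C4 A3 Bb3 Eb4

With a 4-note motive the entries are G4, F4, Eb4, each down a 2nd from the previous.
Continuing the starts: D4 → C4.
So cell 5 is C4 A3 Bb3 Eb4.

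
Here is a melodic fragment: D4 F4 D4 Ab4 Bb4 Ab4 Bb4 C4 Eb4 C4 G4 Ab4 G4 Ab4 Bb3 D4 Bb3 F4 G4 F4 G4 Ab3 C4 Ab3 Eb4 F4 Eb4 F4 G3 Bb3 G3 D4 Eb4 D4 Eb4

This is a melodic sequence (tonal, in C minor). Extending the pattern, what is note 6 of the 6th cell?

With 7-note cells, note 6 of each statement runs Ab4, G4, F4, Eb4, D4.
From D4, down a 2nd gives C4.

C4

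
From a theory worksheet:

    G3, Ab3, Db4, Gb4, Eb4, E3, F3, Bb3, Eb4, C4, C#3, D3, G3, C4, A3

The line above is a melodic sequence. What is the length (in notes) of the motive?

5

Try groups of 5 (3 cells in 15 notes):
G3 Ab3 Db4 Gb4 Eb4 | E3 F3 Bb3 Eb4 C4 | C#3 D3 G3 C4 A3
Each cell is the previous one down a 3rd — so the unit is 5 notes.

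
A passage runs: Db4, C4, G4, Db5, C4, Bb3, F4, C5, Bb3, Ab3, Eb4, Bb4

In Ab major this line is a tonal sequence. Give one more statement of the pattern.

Taking 4-note groups, the heads are Db4, C4, Bb3: the pattern moves down a 2nd.
So cell 4 is Ab3 G3 Db4 Ab4.

Ab3 G3 Db4 Ab4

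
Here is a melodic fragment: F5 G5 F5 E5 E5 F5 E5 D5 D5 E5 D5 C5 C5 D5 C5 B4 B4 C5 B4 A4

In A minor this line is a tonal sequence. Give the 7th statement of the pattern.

G4 A4 G4 F4

Unit = 4 notes; the statements start on F5, E5, D5, C5, B4, moving down a 2nd each time.
Extending down a 2nd: A4 → G4.
From G4 the diatonic shape gives G4 A4 G4 F4.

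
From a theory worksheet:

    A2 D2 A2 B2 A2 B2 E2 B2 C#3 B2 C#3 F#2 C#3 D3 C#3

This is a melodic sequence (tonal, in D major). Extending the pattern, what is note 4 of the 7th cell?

Grouping in 5s, the 4th note of each cell is B2, C#3, D3.
Each moves up a 2nd. Continuing: E3 → F#3 → G3 → A3.

A3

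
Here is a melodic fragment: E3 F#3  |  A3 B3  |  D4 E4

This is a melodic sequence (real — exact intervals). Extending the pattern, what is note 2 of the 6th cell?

Grouping in 2s, the 2nd note of each cell is F#3, B3, E4.
Each moves up a 4th. Continuing: A4 → D5 → G5.

G5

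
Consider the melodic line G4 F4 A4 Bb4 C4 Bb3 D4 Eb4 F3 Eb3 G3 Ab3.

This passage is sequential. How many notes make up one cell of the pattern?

Try groups of 4 (3 cells in 12 notes):
G4 F4 A4 Bb4 | C4 Bb3 D4 Eb4 | F3 Eb3 G3 Ab3
That's a consistent down a 5th shift per cell, and no other grouping gives one.

4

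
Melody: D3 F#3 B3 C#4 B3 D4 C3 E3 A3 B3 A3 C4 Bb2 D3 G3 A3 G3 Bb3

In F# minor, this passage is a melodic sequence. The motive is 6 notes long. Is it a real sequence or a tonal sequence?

Each cell has the same semitone pattern (4, 5, 2, -2, 3) — intervals are preserved exactly.
And C3 lies outside F# minor, so the sequence is real rather than tonal.

real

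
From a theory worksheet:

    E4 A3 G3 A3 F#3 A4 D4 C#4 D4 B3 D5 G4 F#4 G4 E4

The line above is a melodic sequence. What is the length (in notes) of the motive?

15 notes total. Splitting into 3 groups of 5:
E4 A3 G3 A3 F#3 | A4 D4 C#4 D4 B3 | D5 G4 F#4 G4 E4
Each cell is the previous one up a 4th — so the unit is 5 notes.

5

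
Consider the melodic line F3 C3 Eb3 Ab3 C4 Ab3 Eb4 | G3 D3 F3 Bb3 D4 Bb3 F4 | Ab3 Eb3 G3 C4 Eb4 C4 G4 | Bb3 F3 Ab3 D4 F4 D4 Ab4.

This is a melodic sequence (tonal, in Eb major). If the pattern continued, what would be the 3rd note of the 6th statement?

Grouping in 7s, the 3rd note of each cell is Eb3, F3, G3, Ab3.
Carrying that up a 2nd forward: Bb3 → C4.

C4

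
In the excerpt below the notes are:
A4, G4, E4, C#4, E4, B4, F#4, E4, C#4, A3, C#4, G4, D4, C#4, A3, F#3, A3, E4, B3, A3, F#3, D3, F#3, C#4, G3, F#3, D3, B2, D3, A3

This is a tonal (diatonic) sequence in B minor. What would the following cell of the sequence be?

E3 D3 B2 G2 B2 F#3

Unit = 6 notes; the statements start on A4, F#4, D4, B3, G3, moving down a 3rd each time.
From E3 the diatonic shape gives E3 D3 B2 G2 B2 F#3.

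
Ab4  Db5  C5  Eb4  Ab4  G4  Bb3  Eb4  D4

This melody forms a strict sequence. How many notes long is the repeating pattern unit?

3

Try groups of 3 (3 cells in 9 notes):
Ab4 Db5 C5 | Eb4 Ab4 G4 | Bb3 Eb4 D4
That's a consistent down a 4th shift per cell, and no other grouping gives one.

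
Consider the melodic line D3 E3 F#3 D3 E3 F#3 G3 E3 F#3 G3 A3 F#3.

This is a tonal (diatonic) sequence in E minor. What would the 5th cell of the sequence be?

The 4-note cells begin on D3, E3, F#3 — each up a 2nd from the last.
Carrying on: G3 → A3.
From A3 the diatonic shape gives A3 B3 C4 A3.

A3 B3 C4 A3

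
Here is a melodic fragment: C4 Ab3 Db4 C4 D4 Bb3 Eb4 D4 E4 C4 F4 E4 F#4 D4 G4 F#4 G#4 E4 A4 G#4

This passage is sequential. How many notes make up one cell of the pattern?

Try groups of 4 (5 cells in 20 notes):
C4 Ab3 Db4 C4 | D4 Bb3 Eb4 D4 | E4 C4 F4 E4 | F#4 D4 G4 F#4 | G#4 E4 A4 G#4
That's a consistent up a 2nd shift per cell, and no other grouping gives one.

4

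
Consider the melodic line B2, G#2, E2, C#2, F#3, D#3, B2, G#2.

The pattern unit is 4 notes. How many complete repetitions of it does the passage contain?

2

8 notes in groups of 4 gives 8/4 = 2 statements.
Starts: B2, F#3 — each up a 5th.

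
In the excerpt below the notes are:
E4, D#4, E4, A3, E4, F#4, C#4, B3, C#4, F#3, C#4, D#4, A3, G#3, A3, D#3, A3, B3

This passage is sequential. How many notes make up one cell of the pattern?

There are 18 notes; a 6-note unit gives 3 cells:
E4 D#4 E4 A3 E4 F#4 | C#4 B3 C#4 F#3 C#4 D#4 | A3 G#3 A3 D#3 A3 B3
Each cell is the previous one down a 3rd — so the unit is 6 notes.

6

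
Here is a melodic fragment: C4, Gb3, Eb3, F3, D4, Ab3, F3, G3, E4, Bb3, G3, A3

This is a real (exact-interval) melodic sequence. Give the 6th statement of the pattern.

Taking 4-note groups, the heads are C4, D4, E4: the pattern moves up a 2nd.
Continuing the starts: F#4 → G#4 → A#4.
From A#4 the exact shape gives A#4 E4 C#4 D#4.

A#4 E4 C#4 D#4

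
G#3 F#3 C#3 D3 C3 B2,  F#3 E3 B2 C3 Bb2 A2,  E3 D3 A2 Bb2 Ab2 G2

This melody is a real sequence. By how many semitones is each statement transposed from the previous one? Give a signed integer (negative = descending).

-2

With a 6-note motive the entries are G#3, F#3, E3, each down a 2nd from the previous.
G#3→F#3 is 54 − 56 = -2 semitones.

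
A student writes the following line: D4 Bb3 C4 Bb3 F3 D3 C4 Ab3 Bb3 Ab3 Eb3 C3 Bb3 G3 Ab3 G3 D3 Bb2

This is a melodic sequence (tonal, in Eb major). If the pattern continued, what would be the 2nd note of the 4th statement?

F3

With 6-note cells, note 2 of each statement runs Bb3, Ab3, G3.
From G3, down a 2nd gives F3.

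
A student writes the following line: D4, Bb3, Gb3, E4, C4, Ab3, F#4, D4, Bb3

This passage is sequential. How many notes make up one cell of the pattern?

9 notes total. Splitting into 3 groups of 3:
D4 Bb3 Gb3 | E4 C4 Ab3 | F#4 D4 Bb3
That's a consistent up a 2nd shift per cell, and no other grouping gives one.

3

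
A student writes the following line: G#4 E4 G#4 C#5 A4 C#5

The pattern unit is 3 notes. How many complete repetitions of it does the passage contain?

2

6 notes in groups of 3 gives 6/3 = 2 statements.
Starts: G#4, C#5 — each up a 4th.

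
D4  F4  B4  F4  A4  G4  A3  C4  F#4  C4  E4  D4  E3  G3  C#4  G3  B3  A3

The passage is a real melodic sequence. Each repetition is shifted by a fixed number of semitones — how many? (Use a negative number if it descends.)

-5

With a 6-note motive the entries are D4, A3, E3, each down a 4th from the previous.
D4→A3 is 57 − 62 = -5 semitones.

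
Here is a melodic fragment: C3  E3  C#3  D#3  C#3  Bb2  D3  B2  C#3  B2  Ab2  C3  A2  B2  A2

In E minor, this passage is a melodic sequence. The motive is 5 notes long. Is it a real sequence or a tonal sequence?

real

Each cell has the same semitone pattern (4, -3, 2, -2) — intervals are preserved exactly.
And C#3 lies outside E minor, so the sequence is real rather than tonal.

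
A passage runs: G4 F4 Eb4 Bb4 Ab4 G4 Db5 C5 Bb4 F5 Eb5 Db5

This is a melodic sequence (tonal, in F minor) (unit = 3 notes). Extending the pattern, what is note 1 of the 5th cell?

Ab5

The unit is 3 notes. Position-1 pitches of the 4 shown cells: G4, Bb4, Db5, F5.
One more up a 3rd gives Ab5.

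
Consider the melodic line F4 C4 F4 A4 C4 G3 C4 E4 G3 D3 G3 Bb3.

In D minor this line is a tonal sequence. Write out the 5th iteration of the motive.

A2 E2 A2 C3

With a 4-note motive the entries are F4, C4, G3, each down a 4th from the previous.
Carrying on: D3 → A2.
Statement 5 starts on A2 and keeps the same diatonic contour: A2 E2 A2 C3.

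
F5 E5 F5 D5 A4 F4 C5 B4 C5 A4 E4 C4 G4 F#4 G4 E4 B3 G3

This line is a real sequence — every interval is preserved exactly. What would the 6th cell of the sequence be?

The 6-note cells begin on F5, C5, G4 — each down a 4th from the last.
Extending down a 4th: D4 → A3 → E3.
From E3 the exact shape gives E3 D#3 E3 C#3 G#2 E2.

E3 D#3 E3 C#3 G#2 E2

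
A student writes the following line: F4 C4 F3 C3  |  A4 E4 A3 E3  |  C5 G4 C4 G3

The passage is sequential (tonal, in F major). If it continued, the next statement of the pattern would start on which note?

Unit = 4 notes; the statements start on F4, A4, C5, moving up a 3rd each time.
One more step up a 3rd gives E5.

E5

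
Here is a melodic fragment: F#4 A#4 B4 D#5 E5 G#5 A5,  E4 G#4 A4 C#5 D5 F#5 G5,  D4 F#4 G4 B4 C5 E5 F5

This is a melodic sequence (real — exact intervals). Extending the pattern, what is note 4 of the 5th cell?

With 7-note cells, note 4 of each statement runs D#5, C#5, B4.
Carrying that down a 2nd forward: A4 → G4.

G4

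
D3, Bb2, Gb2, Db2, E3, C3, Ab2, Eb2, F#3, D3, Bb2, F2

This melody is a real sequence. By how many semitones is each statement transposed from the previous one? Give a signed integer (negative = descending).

Unit = 4 notes; the statements start on D3, E3, F#3, moving up a 2nd each time.
D3 to E3 spans +2 semitones.

2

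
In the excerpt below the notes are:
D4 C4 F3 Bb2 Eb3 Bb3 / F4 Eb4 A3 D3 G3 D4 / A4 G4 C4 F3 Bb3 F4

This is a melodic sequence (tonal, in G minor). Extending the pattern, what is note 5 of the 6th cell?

The unit is 6 notes. Position-5 pitches of the 3 shown cells: Eb3, G3, Bb3.
Each moves up a 3rd. Continuing: D4 → F4 → A4.

A4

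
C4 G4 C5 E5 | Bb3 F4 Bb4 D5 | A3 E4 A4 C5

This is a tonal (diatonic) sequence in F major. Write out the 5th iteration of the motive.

Unit = 4 notes; the statements start on C4, Bb3, A3, moving down a 2nd each time.
Extending down a 2nd: G3 → F3.
So cell 5 is F3 C4 F4 A4.

F3 C4 F4 A4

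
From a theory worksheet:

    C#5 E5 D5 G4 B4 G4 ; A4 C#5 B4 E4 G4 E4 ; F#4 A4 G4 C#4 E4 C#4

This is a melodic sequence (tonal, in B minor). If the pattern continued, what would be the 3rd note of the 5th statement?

C#4

Grouping in 6s, the 3rd note of each cell is D5, B4, G4.
Extending down a 3rd: E4 → C#4.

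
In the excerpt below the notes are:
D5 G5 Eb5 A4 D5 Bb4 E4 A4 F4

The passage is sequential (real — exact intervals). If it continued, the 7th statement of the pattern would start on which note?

G#2

Taking 3-note groups, the heads are D5, A4, E4: the pattern moves down a 4th.
Extending the heads down a 4th: B3 → F#3 → C#3 → G#2.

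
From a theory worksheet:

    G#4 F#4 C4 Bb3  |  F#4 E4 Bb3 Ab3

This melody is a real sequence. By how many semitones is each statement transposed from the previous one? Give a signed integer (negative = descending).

-2

With a 4-note motive the entries are G#4, F#4, each down a 2nd from the previous.
Counting half-steps from G#4 to F#4: -2.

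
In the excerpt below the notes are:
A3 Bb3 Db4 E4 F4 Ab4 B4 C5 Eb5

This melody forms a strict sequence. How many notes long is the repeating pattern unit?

3

9 notes total. Splitting into 3 groups of 3:
A3 Bb3 Db4 | E4 F4 Ab4 | B4 C5 Eb5
Every group is a transposition up a 5th of the one before; no shorter unit works.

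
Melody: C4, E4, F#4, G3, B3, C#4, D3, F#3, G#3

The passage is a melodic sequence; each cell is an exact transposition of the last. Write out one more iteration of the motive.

A2 C#3 D#3

With a 3-note motive the entries are C4, G3, D3, each down a 4th from the previous.
From A2 the exact shape gives A2 C#3 D#3.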